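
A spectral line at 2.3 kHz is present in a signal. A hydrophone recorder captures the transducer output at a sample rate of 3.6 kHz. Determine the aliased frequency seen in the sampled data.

2.3 kHz > fs/2 = 1.8 kHz, folds to fs − 2.3 kHz = 1.3 kHz.

1.3 kHz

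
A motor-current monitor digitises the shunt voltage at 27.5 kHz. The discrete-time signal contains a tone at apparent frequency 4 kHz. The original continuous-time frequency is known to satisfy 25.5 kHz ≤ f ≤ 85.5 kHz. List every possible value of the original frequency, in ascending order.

Frequencies that alias to 4 kHz are k·fs ± 4 kHz for integer k ≥ 0.
k=0: 4 kHz.
k=1: 23.5 kHz, 31.5 kHz.
k=2: 51 kHz, 59 kHz.
k=3: 78.5 kHz, 86.5 kHz.
k=4: 106 kHz, 114 kHz.
Within [25.5 kHz, 85.5 kHz]: 31.5 kHz, 51 kHz, 59 kHz, 78.5 kHz.

31.5 kHz, 51 kHz, 59 kHz, 78.5 kHz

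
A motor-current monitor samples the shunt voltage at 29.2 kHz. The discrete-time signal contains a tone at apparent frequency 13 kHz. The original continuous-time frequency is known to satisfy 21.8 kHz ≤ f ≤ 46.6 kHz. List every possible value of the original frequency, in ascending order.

Frequencies that alias to 13 kHz are k·fs ± 13 kHz for integer k ≥ 0.
k=0: 13 kHz.
k=1: 16.2 kHz, 42.2 kHz.
k=2: 45.4 kHz, 71.4 kHz.
k=3: 74.6 kHz, 100.6 kHz.
Within [21.8 kHz, 46.6 kHz]: 42.2 kHz, 45.4 kHz.

42.2 kHz, 45.4 kHz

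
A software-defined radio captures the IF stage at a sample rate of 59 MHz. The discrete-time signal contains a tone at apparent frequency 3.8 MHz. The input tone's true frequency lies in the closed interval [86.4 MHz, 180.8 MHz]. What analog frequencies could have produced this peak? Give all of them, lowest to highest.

Frequencies that alias to 3.8 MHz are k·fs ± 3.8 MHz for integer k ≥ 0.
k=0: 3.8 MHz.
k=1: 55.2 MHz, 62.8 MHz.
k=2: 114.2 MHz, 121.8 MHz.
k=3: 173.2 MHz, 180.8 MHz.
k=4: 232.2 MHz, 239.8 MHz.
Within [86.4 MHz, 180.8 MHz]: 114.2 MHz, 121.8 MHz, 173.2 MHz, 180.8 MHz.

114.2 MHz, 121.8 MHz, 173.2 MHz, 180.8 MHz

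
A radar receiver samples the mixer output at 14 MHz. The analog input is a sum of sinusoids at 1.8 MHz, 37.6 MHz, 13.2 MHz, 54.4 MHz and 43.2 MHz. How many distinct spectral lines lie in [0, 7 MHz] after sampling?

fs/2 = 7 MHz.
1.8 MHz ≤ fs/2 = 7 MHz, passes unchanged.
37.6 MHz mod fs = 9.6 MHz.
9.6 MHz > fs/2 = 7 MHz, folds to fs − 9.6 MHz = 4.4 MHz.
13.2 MHz > fs/2 = 7 MHz, folds to fs − 13.2 MHz = 0.8 MHz.
54.4 MHz mod fs = 12.4 MHz.
12.4 MHz > fs/2 = 7 MHz, folds to fs − 12.4 MHz = 1.6 MHz.
43.2 MHz mod fs = 1.2 MHz.
1.2 MHz ≤ fs/2 = 7 MHz, appears at 1.2 MHz.
Distinct values: {0.8 MHz, 1.2 MHz, 1.6 MHz, 1.8 MHz, 4.4 MHz} → 5.

5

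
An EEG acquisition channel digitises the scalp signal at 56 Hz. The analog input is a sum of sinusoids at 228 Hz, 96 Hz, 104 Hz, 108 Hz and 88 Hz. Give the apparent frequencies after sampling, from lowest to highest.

4 Hz, 8 Hz, 16 Hz, 24 Hz

fs/2 = 28 Hz.
228 Hz mod fs = 4 Hz.
4 Hz ≤ fs/2 = 28 Hz, appears at 4 Hz.
96 Hz mod fs = 40 Hz.
40 Hz > fs/2 = 28 Hz, folds to fs − 40 Hz = 16 Hz.
104 Hz mod fs = 48 Hz.
48 Hz > fs/2 = 28 Hz, folds to fs − 48 Hz = 8 Hz.
108 Hz mod fs = 52 Hz.
52 Hz > fs/2 = 28 Hz, folds to fs − 52 Hz = 4 Hz.
88 Hz mod fs = 32 Hz.
32 Hz > fs/2 = 28 Hz, folds to fs − 32 Hz = 24 Hz.
Distinct values: {4 Hz, 8 Hz, 16 Hz, 24 Hz}.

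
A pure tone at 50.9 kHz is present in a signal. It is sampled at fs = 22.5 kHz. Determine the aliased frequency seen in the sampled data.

50.9 kHz mod fs = 5.9 kHz.
5.9 kHz ≤ fs/2 = 11.25 kHz, appears at 5.9 kHz.

5.9 kHz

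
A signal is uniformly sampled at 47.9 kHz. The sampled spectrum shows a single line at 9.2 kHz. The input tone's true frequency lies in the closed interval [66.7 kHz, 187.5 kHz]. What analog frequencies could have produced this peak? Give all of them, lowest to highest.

86.6 kHz, 105 kHz, 134.5 kHz, 152.9 kHz, 182.4 kHz

Frequencies that alias to 9.2 kHz are k·fs ± 9.2 kHz for integer k ≥ 0.
k=0: 9.2 kHz.
k=1: 38.7 kHz, 57.1 kHz.
k=2: 86.6 kHz, 105 kHz.
k=3: 134.5 kHz, 152.9 kHz.
k=4: 182.4 kHz, 200.8 kHz.
k=5: 230.3 kHz, 248.7 kHz.
Within [66.7 kHz, 187.5 kHz]: 86.6 kHz, 105 kHz, 134.5 kHz, 152.9 kHz, 182.4 kHz.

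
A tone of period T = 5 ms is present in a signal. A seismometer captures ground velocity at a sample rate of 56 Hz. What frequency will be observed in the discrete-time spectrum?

24 Hz

T = 5 ms → f = 1/T = 200 Hz.
200 Hz mod fs = 32 Hz.
32 Hz > fs/2 = 28 Hz, folds to fs − 32 Hz = 24 Hz.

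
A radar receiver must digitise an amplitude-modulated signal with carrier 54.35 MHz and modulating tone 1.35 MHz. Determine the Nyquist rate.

AM sidebands sit at fc ± fm = 53 MHz and 55.7 MHz.
Highest-frequency component: 55.7 MHz.
Nyquist rate = 2 × 55.7 MHz = 111.4 MHz.

111.4 MHz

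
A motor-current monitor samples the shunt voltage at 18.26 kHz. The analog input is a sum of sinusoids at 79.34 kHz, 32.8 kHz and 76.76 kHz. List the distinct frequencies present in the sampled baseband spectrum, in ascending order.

3.72 kHz, 6.3 kHz

fs/2 = 9.13 kHz.
79.34 kHz mod fs = 6.3 kHz.
6.3 kHz ≤ fs/2 = 9.13 kHz, appears at 6.3 kHz.
32.8 kHz mod fs = 14.54 kHz.
14.54 kHz > fs/2 = 9.13 kHz, folds to fs − 14.54 kHz = 3.72 kHz.
76.76 kHz mod fs = 3.72 kHz.
3.72 kHz ≤ fs/2 = 9.13 kHz, appears at 3.72 kHz.
Distinct values: {3.72 kHz, 6.3 kHz}.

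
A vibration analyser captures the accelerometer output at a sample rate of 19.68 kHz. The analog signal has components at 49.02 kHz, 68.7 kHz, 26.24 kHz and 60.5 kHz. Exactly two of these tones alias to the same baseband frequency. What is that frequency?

9.66 kHz

fs/2 = 9.84 kHz.
49.02 kHz mod fs = 9.66 kHz.
9.66 kHz ≤ fs/2 = 9.84 kHz, appears at 9.66 kHz.
68.7 kHz mod fs = 9.66 kHz.
9.66 kHz ≤ fs/2 = 9.84 kHz, appears at 9.66 kHz.
26.24 kHz mod fs = 6.56 kHz.
6.56 kHz ≤ fs/2 = 9.84 kHz, appears at 6.56 kHz.
60.5 kHz mod fs = 1.46 kHz.
1.46 kHz ≤ fs/2 = 9.84 kHz, appears at 1.46 kHz.
49.02 kHz and 68.7 kHz both map to 9.66 kHz.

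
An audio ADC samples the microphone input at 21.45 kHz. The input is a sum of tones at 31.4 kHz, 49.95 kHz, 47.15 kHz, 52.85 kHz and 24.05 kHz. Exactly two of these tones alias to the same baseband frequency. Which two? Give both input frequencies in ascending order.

fs/2 = 10.725 kHz.
31.4 kHz mod fs = 9.95 kHz.
9.95 kHz ≤ fs/2 = 10.725 kHz, appears at 9.95 kHz.
49.95 kHz mod fs = 7.05 kHz.
7.05 kHz ≤ fs/2 = 10.725 kHz, appears at 7.05 kHz.
47.15 kHz mod fs = 4.25 kHz.
4.25 kHz ≤ fs/2 = 10.725 kHz, appears at 4.25 kHz.
52.85 kHz mod fs = 9.95 kHz.
9.95 kHz ≤ fs/2 = 10.725 kHz, appears at 9.95 kHz.
24.05 kHz mod fs = 2.6 kHz.
2.6 kHz ≤ fs/2 = 10.725 kHz, appears at 2.6 kHz.
31.4 kHz and 52.85 kHz both map to 9.95 kHz.

31.4 kHz, 52.85 kHz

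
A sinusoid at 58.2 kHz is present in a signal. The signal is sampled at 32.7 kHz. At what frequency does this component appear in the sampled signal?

58.2 kHz mod fs = 25.5 kHz.
25.5 kHz > fs/2 = 16.35 kHz, folds to fs − 25.5 kHz = 7.2 kHz.

7.2 kHz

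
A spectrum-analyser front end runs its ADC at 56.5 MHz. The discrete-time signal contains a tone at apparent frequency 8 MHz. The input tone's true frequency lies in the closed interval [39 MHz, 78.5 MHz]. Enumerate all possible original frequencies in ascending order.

Frequencies that alias to 8 MHz are k·fs ± 8 MHz for integer k ≥ 0.
k=0: 8 MHz.
k=1: 48.5 MHz, 64.5 MHz.
k=2: 105 MHz, 121 MHz.
Within [39 MHz, 78.5 MHz]: 48.5 MHz, 64.5 MHz.

48.5 MHz, 64.5 MHz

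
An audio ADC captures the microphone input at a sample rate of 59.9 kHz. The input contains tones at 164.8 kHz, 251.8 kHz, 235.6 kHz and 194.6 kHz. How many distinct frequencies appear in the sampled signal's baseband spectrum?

fs/2 = 29.95 kHz.
164.8 kHz mod fs = 45 kHz.
45 kHz > fs/2 = 29.95 kHz, folds to fs − 45 kHz = 14.9 kHz.
251.8 kHz mod fs = 12.2 kHz.
12.2 kHz ≤ fs/2 = 29.95 kHz, appears at 12.2 kHz.
235.6 kHz mod fs = 55.9 kHz.
55.9 kHz > fs/2 = 29.95 kHz, folds to fs − 55.9 kHz = 4 kHz.
194.6 kHz mod fs = 14.9 kHz.
14.9 kHz ≤ fs/2 = 29.95 kHz, appears at 14.9 kHz.
Distinct values: {4 kHz, 12.2 kHz, 14.9 kHz} → 3.

3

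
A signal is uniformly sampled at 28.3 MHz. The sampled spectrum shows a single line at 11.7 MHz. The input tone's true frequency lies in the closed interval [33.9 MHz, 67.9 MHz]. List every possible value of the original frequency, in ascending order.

40 MHz, 44.9 MHz

Frequencies that alias to 11.7 MHz are k·fs ± 11.7 MHz for integer k ≥ 0.
k=0: 11.7 MHz.
k=1: 16.6 MHz, 40 MHz.
k=2: 44.9 MHz, 68.3 MHz.
k=3: 73.2 MHz, 96.6 MHz.
Within [33.9 MHz, 67.9 MHz]: 40 MHz, 44.9 MHz.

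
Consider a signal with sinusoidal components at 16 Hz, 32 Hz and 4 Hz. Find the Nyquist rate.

Highest-frequency component: 32 Hz.
Nyquist rate = 2 × 32 Hz = 64 Hz.

64 Hz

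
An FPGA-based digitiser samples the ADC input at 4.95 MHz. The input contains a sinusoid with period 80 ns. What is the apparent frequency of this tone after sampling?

2.35 MHz

T = 80 ns → f = 1/T = 12.5 MHz.
12.5 MHz mod fs = 2.6 MHz.
2.6 MHz > fs/2 = 2.475 MHz, folds to fs − 2.6 MHz = 2.35 MHz.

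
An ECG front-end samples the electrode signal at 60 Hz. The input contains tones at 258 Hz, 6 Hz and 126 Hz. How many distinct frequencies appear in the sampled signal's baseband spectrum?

fs/2 = 30 Hz.
258 Hz mod fs = 18 Hz.
18 Hz ≤ fs/2 = 30 Hz, appears at 18 Hz.
6 Hz ≤ fs/2 = 30 Hz, passes unchanged.
126 Hz mod fs = 6 Hz.
6 Hz ≤ fs/2 = 30 Hz, appears at 6 Hz.
Distinct values: {6 Hz, 18 Hz} → 2.

2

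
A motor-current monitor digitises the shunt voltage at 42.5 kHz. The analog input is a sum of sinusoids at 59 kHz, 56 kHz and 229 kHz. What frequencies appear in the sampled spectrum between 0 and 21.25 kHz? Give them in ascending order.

13.5 kHz, 16.5 kHz

fs/2 = 21.25 kHz.
59 kHz mod fs = 16.5 kHz.
16.5 kHz ≤ fs/2 = 21.25 kHz, appears at 16.5 kHz.
56 kHz mod fs = 13.5 kHz.
13.5 kHz ≤ fs/2 = 21.25 kHz, appears at 13.5 kHz.
229 kHz mod fs = 16.5 kHz.
16.5 kHz ≤ fs/2 = 21.25 kHz, appears at 16.5 kHz.
Distinct values: {13.5 kHz, 16.5 kHz}.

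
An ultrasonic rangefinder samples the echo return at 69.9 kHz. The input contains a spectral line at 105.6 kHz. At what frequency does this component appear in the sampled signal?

34.2 kHz

105.6 kHz mod fs = 35.7 kHz.
35.7 kHz > fs/2 = 34.95 kHz, folds to fs − 35.7 kHz = 34.2 kHz.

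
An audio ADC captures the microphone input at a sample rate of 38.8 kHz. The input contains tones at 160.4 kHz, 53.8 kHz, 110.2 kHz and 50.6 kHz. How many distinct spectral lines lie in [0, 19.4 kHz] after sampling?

4

fs/2 = 19.4 kHz.
160.4 kHz mod fs = 5.2 kHz.
5.2 kHz ≤ fs/2 = 19.4 kHz, appears at 5.2 kHz.
53.8 kHz mod fs = 15 kHz.
15 kHz ≤ fs/2 = 19.4 kHz, appears at 15 kHz.
110.2 kHz mod fs = 32.6 kHz.
32.6 kHz > fs/2 = 19.4 kHz, folds to fs − 32.6 kHz = 6.2 kHz.
50.6 kHz mod fs = 11.8 kHz.
11.8 kHz ≤ fs/2 = 19.4 kHz, appears at 11.8 kHz.
Distinct values: {5.2 kHz, 6.2 kHz, 11.8 kHz, 15 kHz} → 4.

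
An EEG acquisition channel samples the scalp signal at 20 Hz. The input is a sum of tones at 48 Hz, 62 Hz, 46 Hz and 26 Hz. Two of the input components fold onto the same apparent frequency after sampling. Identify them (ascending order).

26 Hz, 46 Hz

fs/2 = 10 Hz.
48 Hz mod fs = 8 Hz.
8 Hz ≤ fs/2 = 10 Hz, appears at 8 Hz.
62 Hz mod fs = 2 Hz.
2 Hz ≤ fs/2 = 10 Hz, appears at 2 Hz.
46 Hz mod fs = 6 Hz.
6 Hz ≤ fs/2 = 10 Hz, appears at 6 Hz.
26 Hz mod fs = 6 Hz.
6 Hz ≤ fs/2 = 10 Hz, appears at 6 Hz.
26 Hz and 46 Hz both map to 6 Hz.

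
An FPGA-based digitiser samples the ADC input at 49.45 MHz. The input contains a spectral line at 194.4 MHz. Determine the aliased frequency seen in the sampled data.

194.4 MHz mod fs = 46.05 MHz.
46.05 MHz > fs/2 = 24.725 MHz, folds to fs − 46.05 MHz = 3.4 MHz.

3.4 MHz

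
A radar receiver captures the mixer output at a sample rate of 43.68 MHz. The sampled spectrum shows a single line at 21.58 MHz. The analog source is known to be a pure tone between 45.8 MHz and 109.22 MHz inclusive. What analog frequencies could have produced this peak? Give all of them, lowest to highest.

65.26 MHz, 65.78 MHz, 108.94 MHz

Frequencies that alias to 21.58 MHz are k·fs ± 21.58 MHz for integer k ≥ 0.
k=0: 21.58 MHz.
k=1: 22.1 MHz, 65.26 MHz.
k=2: 65.78 MHz, 108.94 MHz.
k=3: 109.46 MHz, 152.62 MHz.
Within [45.8 MHz, 109.22 MHz]: 65.26 MHz, 65.78 MHz, 108.94 MHz.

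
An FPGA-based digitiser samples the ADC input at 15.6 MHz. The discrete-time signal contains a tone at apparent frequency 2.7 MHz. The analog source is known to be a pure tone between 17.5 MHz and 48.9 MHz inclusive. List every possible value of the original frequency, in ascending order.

Frequencies that alias to 2.7 MHz are k·fs ± 2.7 MHz for integer k ≥ 0.
k=0: 2.7 MHz.
k=1: 12.9 MHz, 18.3 MHz.
k=2: 28.5 MHz, 33.9 MHz.
k=3: 44.1 MHz, 49.5 MHz.
k=4: 59.7 MHz, 65.1 MHz.
Within [17.5 MHz, 48.9 MHz]: 18.3 MHz, 28.5 MHz, 33.9 MHz, 44.1 MHz.

18.3 MHz, 28.5 MHz, 33.9 MHz, 44.1 MHz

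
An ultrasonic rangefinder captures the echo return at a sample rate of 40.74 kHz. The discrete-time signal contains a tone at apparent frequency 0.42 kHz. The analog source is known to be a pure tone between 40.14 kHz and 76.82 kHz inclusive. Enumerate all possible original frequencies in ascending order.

40.32 kHz, 41.16 kHz

Frequencies that alias to 0.42 kHz are k·fs ± 0.42 kHz for integer k ≥ 0.
k=0: 0.42 kHz.
k=1: 40.32 kHz, 41.16 kHz.
k=2: 81.06 kHz, 81.9 kHz.
Within [40.14 kHz, 76.82 kHz]: 40.32 kHz, 41.16 kHz.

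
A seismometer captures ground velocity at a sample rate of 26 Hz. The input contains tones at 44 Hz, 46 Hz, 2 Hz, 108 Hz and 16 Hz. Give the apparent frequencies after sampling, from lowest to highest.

2 Hz, 4 Hz, 6 Hz, 8 Hz, 10 Hz

fs/2 = 13 Hz.
44 Hz mod fs = 18 Hz.
18 Hz > fs/2 = 13 Hz, folds to fs − 18 Hz = 8 Hz.
46 Hz mod fs = 20 Hz.
20 Hz > fs/2 = 13 Hz, folds to fs − 20 Hz = 6 Hz.
2 Hz ≤ fs/2 = 13 Hz, passes unchanged.
108 Hz mod fs = 4 Hz.
4 Hz ≤ fs/2 = 13 Hz, appears at 4 Hz.
16 Hz > fs/2 = 13 Hz, folds to fs − 16 Hz = 10 Hz.
Distinct values: {2 Hz, 4 Hz, 6 Hz, 8 Hz, 10 Hz}.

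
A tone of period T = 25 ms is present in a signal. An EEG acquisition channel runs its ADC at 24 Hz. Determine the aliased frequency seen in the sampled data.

T = 25 ms → f = 1/T = 40 Hz.
40 Hz mod fs = 16 Hz.
16 Hz > fs/2 = 12 Hz, folds to fs − 16 Hz = 8 Hz.

8 Hz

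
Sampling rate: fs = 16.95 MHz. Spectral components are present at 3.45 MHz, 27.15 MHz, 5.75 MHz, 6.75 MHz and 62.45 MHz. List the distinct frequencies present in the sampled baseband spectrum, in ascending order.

3.45 MHz, 5.35 MHz, 5.75 MHz, 6.75 MHz

fs/2 = 8.475 MHz.
3.45 MHz ≤ fs/2 = 8.475 MHz, passes unchanged.
27.15 MHz mod fs = 10.2 MHz.
10.2 MHz > fs/2 = 8.475 MHz, folds to fs − 10.2 MHz = 6.75 MHz.
5.75 MHz ≤ fs/2 = 8.475 MHz, passes unchanged.
6.75 MHz ≤ fs/2 = 8.475 MHz, passes unchanged.
62.45 MHz mod fs = 11.6 MHz.
11.6 MHz > fs/2 = 8.475 MHz, folds to fs − 11.6 MHz = 5.35 MHz.
Distinct values: {3.45 MHz, 5.35 MHz, 5.75 MHz, 6.75 MHz}.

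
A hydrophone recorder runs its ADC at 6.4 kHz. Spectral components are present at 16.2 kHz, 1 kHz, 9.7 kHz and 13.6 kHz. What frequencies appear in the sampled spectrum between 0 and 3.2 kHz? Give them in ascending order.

0.8 kHz, 1 kHz, 3 kHz, 3.1 kHz

fs/2 = 3.2 kHz.
16.2 kHz mod fs = 3.4 kHz.
3.4 kHz > fs/2 = 3.2 kHz, folds to fs − 3.4 kHz = 3 kHz.
1 kHz ≤ fs/2 = 3.2 kHz, passes unchanged.
9.7 kHz mod fs = 3.3 kHz.
3.3 kHz > fs/2 = 3.2 kHz, folds to fs − 3.3 kHz = 3.1 kHz.
13.6 kHz mod fs = 0.8 kHz.
0.8 kHz ≤ fs/2 = 3.2 kHz, appears at 0.8 kHz.
Distinct values: {0.8 kHz, 1 kHz, 3 kHz, 3.1 kHz}.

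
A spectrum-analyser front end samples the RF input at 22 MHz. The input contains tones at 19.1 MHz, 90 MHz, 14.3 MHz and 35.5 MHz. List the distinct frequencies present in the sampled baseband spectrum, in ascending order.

fs/2 = 11 MHz.
19.1 MHz > fs/2 = 11 MHz, folds to fs − 19.1 MHz = 2.9 MHz.
90 MHz mod fs = 2 MHz.
2 MHz ≤ fs/2 = 11 MHz, appears at 2 MHz.
14.3 MHz > fs/2 = 11 MHz, folds to fs − 14.3 MHz = 7.7 MHz.
35.5 MHz mod fs = 13.5 MHz.
13.5 MHz > fs/2 = 11 MHz, folds to fs − 13.5 MHz = 8.5 MHz.
Distinct values: {2 MHz, 2.9 MHz, 7.7 MHz, 8.5 MHz}.

2 MHz, 2.9 MHz, 7.7 MHz, 8.5 MHz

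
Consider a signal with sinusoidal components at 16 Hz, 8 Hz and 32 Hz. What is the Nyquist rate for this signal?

Highest-frequency component: 32 Hz.
Nyquist rate = 2 × 32 Hz = 64 Hz.

64 Hz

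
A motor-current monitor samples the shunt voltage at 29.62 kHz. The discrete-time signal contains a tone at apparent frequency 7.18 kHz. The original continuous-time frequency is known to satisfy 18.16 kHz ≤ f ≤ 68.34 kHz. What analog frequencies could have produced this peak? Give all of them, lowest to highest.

22.44 kHz, 36.8 kHz, 52.06 kHz, 66.42 kHz

Frequencies that alias to 7.18 kHz are k·fs ± 7.18 kHz for integer k ≥ 0.
k=0: 7.18 kHz.
k=1: 22.44 kHz, 36.8 kHz.
k=2: 52.06 kHz, 66.42 kHz.
k=3: 81.68 kHz, 96.04 kHz.
Within [18.16 kHz, 68.34 kHz]: 22.44 kHz, 36.8 kHz, 52.06 kHz, 66.42 kHz.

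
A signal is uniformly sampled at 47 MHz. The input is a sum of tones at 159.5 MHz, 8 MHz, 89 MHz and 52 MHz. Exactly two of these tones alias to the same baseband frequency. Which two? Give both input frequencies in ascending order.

52 MHz, 89 MHz

fs/2 = 23.5 MHz.
159.5 MHz mod fs = 18.5 MHz.
18.5 MHz ≤ fs/2 = 23.5 MHz, appears at 18.5 MHz.
8 MHz ≤ fs/2 = 23.5 MHz, passes unchanged.
89 MHz mod fs = 42 MHz.
42 MHz > fs/2 = 23.5 MHz, folds to fs − 42 MHz = 5 MHz.
52 MHz mod fs = 5 MHz.
5 MHz ≤ fs/2 = 23.5 MHz, appears at 5 MHz.
52 MHz and 89 MHz both map to 5 MHz.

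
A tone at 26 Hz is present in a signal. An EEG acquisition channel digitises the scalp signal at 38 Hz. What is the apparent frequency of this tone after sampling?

26 Hz > fs/2 = 19 Hz, folds to fs − 26 Hz = 12 Hz.

12 Hz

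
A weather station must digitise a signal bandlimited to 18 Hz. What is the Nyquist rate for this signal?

36 Hz

Nyquist rate = 2 × 18 Hz = 36 Hz.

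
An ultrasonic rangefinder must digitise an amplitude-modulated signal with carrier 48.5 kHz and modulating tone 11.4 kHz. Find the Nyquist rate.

119.8 kHz

AM sidebands sit at fc ± fm = 37.1 kHz and 59.9 kHz.
Highest-frequency component: 59.9 kHz.
Nyquist rate = 2 × 59.9 kHz = 119.8 kHz.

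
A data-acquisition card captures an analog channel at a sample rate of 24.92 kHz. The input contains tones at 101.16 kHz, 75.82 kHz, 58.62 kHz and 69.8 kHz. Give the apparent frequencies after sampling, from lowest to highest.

1.06 kHz, 1.48 kHz, 4.96 kHz, 8.78 kHz

fs/2 = 12.46 kHz.
101.16 kHz mod fs = 1.48 kHz.
1.48 kHz ≤ fs/2 = 12.46 kHz, appears at 1.48 kHz.
75.82 kHz mod fs = 1.06 kHz.
1.06 kHz ≤ fs/2 = 12.46 kHz, appears at 1.06 kHz.
58.62 kHz mod fs = 8.78 kHz.
8.78 kHz ≤ fs/2 = 12.46 kHz, appears at 8.78 kHz.
69.8 kHz mod fs = 19.96 kHz.
19.96 kHz > fs/2 = 12.46 kHz, folds to fs − 19.96 kHz = 4.96 kHz.
Distinct values: {1.06 kHz, 1.48 kHz, 4.96 kHz, 8.78 kHz}.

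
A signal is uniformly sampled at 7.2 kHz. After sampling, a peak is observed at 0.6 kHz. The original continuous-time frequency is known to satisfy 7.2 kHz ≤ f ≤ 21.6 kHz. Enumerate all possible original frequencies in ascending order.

Frequencies that alias to 0.6 kHz are k·fs ± 0.6 kHz for integer k ≥ 0.
k=0: 0.6 kHz.
k=1: 6.6 kHz, 7.8 kHz.
k=2: 13.8 kHz, 15 kHz.
k=3: 21 kHz, 22.2 kHz.
k=4: 28.2 kHz, 29.4 kHz.
Within [7.2 kHz, 21.6 kHz]: 7.8 kHz, 13.8 kHz, 15 kHz, 21 kHz.

7.8 kHz, 13.8 kHz, 15 kHz, 21 kHz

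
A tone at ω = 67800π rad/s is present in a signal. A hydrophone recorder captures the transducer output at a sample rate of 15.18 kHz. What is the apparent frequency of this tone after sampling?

ω = 67800π rad/s → f = ω/(2π) = 33900 Hz = 33.9 kHz.
33.9 kHz mod fs = 3.54 kHz.
3.54 kHz ≤ fs/2 = 7.59 kHz, appears at 3.54 kHz.

3.54 kHz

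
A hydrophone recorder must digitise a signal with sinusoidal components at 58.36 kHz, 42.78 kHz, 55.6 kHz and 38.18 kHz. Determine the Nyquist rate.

116.72 kHz

Highest-frequency component: 58.36 kHz.
Nyquist rate = 2 × 58.36 kHz = 116.72 kHz.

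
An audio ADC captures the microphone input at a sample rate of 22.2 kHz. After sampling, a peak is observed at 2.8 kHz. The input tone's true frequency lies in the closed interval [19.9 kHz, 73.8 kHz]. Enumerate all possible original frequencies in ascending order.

Frequencies that alias to 2.8 kHz are k·fs ± 2.8 kHz for integer k ≥ 0.
k=0: 2.8 kHz.
k=1: 19.4 kHz, 25 kHz.
k=2: 41.6 kHz, 47.2 kHz.
k=3: 63.8 kHz, 69.4 kHz.
k=4: 86 kHz, 91.6 kHz.
Within [19.9 kHz, 73.8 kHz]: 25 kHz, 41.6 kHz, 47.2 kHz, 63.8 kHz, 69.4 kHz.

25 kHz, 41.6 kHz, 47.2 kHz, 63.8 kHz, 69.4 kHz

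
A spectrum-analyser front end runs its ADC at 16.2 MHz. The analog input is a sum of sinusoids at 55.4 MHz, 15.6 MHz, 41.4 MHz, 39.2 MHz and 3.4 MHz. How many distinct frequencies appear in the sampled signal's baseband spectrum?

fs/2 = 8.1 MHz.
55.4 MHz mod fs = 6.8 MHz.
6.8 MHz ≤ fs/2 = 8.1 MHz, appears at 6.8 MHz.
15.6 MHz > fs/2 = 8.1 MHz, folds to fs − 15.6 MHz = 0.6 MHz.
41.4 MHz mod fs = 9 MHz.
9 MHz > fs/2 = 8.1 MHz, folds to fs − 9 MHz = 7.2 MHz.
39.2 MHz mod fs = 6.8 MHz.
6.8 MHz ≤ fs/2 = 8.1 MHz, appears at 6.8 MHz.
3.4 MHz ≤ fs/2 = 8.1 MHz, passes unchanged.
Distinct values: {0.6 MHz, 3.4 MHz, 6.8 MHz, 7.2 MHz} → 4.

4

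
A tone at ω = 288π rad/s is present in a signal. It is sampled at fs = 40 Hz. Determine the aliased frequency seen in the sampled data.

16 Hz

ω = 288π rad/s → f = ω/(2π) = 144 Hz.
144 Hz mod fs = 24 Hz.
24 Hz > fs/2 = 20 Hz, folds to fs − 24 Hz = 16 Hz.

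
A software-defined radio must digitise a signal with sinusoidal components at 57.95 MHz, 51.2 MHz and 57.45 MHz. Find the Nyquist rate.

115.9 MHz

Highest-frequency component: 57.95 MHz.
Nyquist rate = 2 × 57.95 MHz = 115.9 MHz.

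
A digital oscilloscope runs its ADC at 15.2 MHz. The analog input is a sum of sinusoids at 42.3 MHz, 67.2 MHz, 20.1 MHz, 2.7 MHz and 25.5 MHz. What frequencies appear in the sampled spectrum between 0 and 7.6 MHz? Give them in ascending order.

fs/2 = 7.6 MHz.
42.3 MHz mod fs = 11.9 MHz.
11.9 MHz > fs/2 = 7.6 MHz, folds to fs − 11.9 MHz = 3.3 MHz.
67.2 MHz mod fs = 6.4 MHz.
6.4 MHz ≤ fs/2 = 7.6 MHz, appears at 6.4 MHz.
20.1 MHz mod fs = 4.9 MHz.
4.9 MHz ≤ fs/2 = 7.6 MHz, appears at 4.9 MHz.
2.7 MHz ≤ fs/2 = 7.6 MHz, passes unchanged.
25.5 MHz mod fs = 10.3 MHz.
10.3 MHz > fs/2 = 7.6 MHz, folds to fs − 10.3 MHz = 4.9 MHz.
Distinct values: {2.7 MHz, 3.3 MHz, 4.9 MHz, 6.4 MHz}.

2.7 MHz, 3.3 MHz, 4.9 MHz, 6.4 MHz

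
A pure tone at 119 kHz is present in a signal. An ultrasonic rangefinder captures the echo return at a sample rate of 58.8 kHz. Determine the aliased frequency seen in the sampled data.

1.4 kHz

119 kHz mod fs = 1.4 kHz.
1.4 kHz ≤ fs/2 = 29.4 kHz, appears at 1.4 kHz.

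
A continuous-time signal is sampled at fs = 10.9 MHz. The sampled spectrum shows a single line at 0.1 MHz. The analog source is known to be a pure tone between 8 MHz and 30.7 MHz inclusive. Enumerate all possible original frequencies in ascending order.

10.8 MHz, 11 MHz, 21.7 MHz, 21.9 MHz

Frequencies that alias to 0.1 MHz are k·fs ± 0.1 MHz for integer k ≥ 0.
k=0: 0.1 MHz.
k=1: 10.8 MHz, 11 MHz.
k=2: 21.7 MHz, 21.9 MHz.
k=3: 32.6 MHz, 32.8 MHz.
Within [8 MHz, 30.7 MHz]: 10.8 MHz, 11 MHz, 21.7 MHz, 21.9 MHz.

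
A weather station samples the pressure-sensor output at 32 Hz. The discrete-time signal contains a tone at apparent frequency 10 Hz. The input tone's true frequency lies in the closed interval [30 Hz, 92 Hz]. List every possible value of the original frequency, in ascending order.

Frequencies that alias to 10 Hz are k·fs ± 10 Hz for integer k ≥ 0.
k=0: 10 Hz.
k=1: 22 Hz, 42 Hz.
k=2: 54 Hz, 74 Hz.
k=3: 86 Hz, 106 Hz.
k=4: 118 Hz, 138 Hz.
Within [30 Hz, 92 Hz]: 42 Hz, 54 Hz, 74 Hz, 86 Hz.

42 Hz, 54 Hz, 74 Hz, 86 Hz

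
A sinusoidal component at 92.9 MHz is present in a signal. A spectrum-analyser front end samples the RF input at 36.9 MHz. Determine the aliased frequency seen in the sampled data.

17.8 MHz

92.9 MHz mod fs = 19.1 MHz.
19.1 MHz > fs/2 = 18.45 MHz, folds to fs − 19.1 MHz = 17.8 MHz.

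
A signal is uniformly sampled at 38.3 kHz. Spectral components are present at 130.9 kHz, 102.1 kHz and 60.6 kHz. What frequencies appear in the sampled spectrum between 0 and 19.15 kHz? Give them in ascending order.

12.8 kHz, 16 kHz

fs/2 = 19.15 kHz.
130.9 kHz mod fs = 16 kHz.
16 kHz ≤ fs/2 = 19.15 kHz, appears at 16 kHz.
102.1 kHz mod fs = 25.5 kHz.
25.5 kHz > fs/2 = 19.15 kHz, folds to fs − 25.5 kHz = 12.8 kHz.
60.6 kHz mod fs = 22.3 kHz.
22.3 kHz > fs/2 = 19.15 kHz, folds to fs − 22.3 kHz = 16 kHz.
Distinct values: {12.8 kHz, 16 kHz}.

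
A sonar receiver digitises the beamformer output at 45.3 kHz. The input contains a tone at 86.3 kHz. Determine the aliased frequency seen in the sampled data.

86.3 kHz mod fs = 41 kHz.
41 kHz > fs/2 = 22.65 kHz, folds to fs − 41 kHz = 4.3 kHz.

4.3 kHz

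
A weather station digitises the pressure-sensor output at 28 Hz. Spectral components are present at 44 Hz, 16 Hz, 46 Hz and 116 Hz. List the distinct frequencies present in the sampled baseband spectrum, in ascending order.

4 Hz, 10 Hz, 12 Hz

fs/2 = 14 Hz.
44 Hz mod fs = 16 Hz.
16 Hz > fs/2 = 14 Hz, folds to fs − 16 Hz = 12 Hz.
16 Hz > fs/2 = 14 Hz, folds to fs − 16 Hz = 12 Hz.
46 Hz mod fs = 18 Hz.
18 Hz > fs/2 = 14 Hz, folds to fs − 18 Hz = 10 Hz.
116 Hz mod fs = 4 Hz.
4 Hz ≤ fs/2 = 14 Hz, appears at 4 Hz.
Distinct values: {4 Hz, 10 Hz, 12 Hz}.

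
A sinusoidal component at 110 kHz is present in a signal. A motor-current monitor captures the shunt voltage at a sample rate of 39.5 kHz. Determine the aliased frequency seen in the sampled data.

8.5 kHz

110 kHz mod fs = 31 kHz.
31 kHz > fs/2 = 19.75 kHz, folds to fs − 31 kHz = 8.5 kHz.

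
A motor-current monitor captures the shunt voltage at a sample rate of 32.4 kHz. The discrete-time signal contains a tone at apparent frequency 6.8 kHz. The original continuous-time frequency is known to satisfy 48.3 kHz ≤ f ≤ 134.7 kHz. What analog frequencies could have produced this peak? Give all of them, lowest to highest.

58 kHz, 71.6 kHz, 90.4 kHz, 104 kHz, 122.8 kHz

Frequencies that alias to 6.8 kHz are k·fs ± 6.8 kHz for integer k ≥ 0.
k=0: 6.8 kHz.
k=1: 25.6 kHz, 39.2 kHz.
k=2: 58 kHz, 71.6 kHz.
k=3: 90.4 kHz, 104 kHz.
k=4: 122.8 kHz, 136.4 kHz.
k=5: 155.2 kHz, 168.8 kHz.
Within [48.3 kHz, 134.7 kHz]: 58 kHz, 71.6 kHz, 90.4 kHz, 104 kHz, 122.8 kHz.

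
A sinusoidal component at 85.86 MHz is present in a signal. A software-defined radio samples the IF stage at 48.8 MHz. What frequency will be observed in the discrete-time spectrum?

11.74 MHz

85.86 MHz mod fs = 37.06 MHz.
37.06 MHz > fs/2 = 24.4 MHz, folds to fs − 37.06 MHz = 11.74 MHz.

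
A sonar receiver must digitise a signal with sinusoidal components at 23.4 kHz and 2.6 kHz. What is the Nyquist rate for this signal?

Highest-frequency component: 23.4 kHz.
Nyquist rate = 2 × 23.4 kHz = 46.8 kHz.

46.8 kHz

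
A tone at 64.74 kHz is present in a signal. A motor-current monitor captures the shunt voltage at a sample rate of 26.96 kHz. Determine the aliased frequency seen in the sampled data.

10.82 kHz

64.74 kHz mod fs = 10.82 kHz.
10.82 kHz ≤ fs/2 = 13.48 kHz, appears at 10.82 kHz.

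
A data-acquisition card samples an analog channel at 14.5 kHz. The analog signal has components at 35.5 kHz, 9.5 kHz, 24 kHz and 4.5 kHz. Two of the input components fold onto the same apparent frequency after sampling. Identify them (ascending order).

fs/2 = 7.25 kHz.
35.5 kHz mod fs = 6.5 kHz.
6.5 kHz ≤ fs/2 = 7.25 kHz, appears at 6.5 kHz.
9.5 kHz > fs/2 = 7.25 kHz, folds to fs − 9.5 kHz = 5 kHz.
24 kHz mod fs = 9.5 kHz.
9.5 kHz > fs/2 = 7.25 kHz, folds to fs − 9.5 kHz = 5 kHz.
4.5 kHz ≤ fs/2 = 7.25 kHz, passes unchanged.
9.5 kHz and 24 kHz both map to 5 kHz.

9.5 kHz, 24 kHz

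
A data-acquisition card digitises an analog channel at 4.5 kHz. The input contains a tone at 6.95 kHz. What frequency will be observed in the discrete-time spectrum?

2.05 kHz

6.95 kHz mod fs = 2.45 kHz.
2.45 kHz > fs/2 = 2.25 kHz, folds to fs − 2.45 kHz = 2.05 kHz.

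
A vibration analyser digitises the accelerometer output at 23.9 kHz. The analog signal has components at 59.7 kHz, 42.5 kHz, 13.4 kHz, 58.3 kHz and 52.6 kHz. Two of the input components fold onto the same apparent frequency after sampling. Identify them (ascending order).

13.4 kHz, 58.3 kHz

fs/2 = 11.95 kHz.
59.7 kHz mod fs = 11.9 kHz.
11.9 kHz ≤ fs/2 = 11.95 kHz, appears at 11.9 kHz.
42.5 kHz mod fs = 18.6 kHz.
18.6 kHz > fs/2 = 11.95 kHz, folds to fs − 18.6 kHz = 5.3 kHz.
13.4 kHz > fs/2 = 11.95 kHz, folds to fs − 13.4 kHz = 10.5 kHz.
58.3 kHz mod fs = 10.5 kHz.
10.5 kHz ≤ fs/2 = 11.95 kHz, appears at 10.5 kHz.
52.6 kHz mod fs = 4.8 kHz.
4.8 kHz ≤ fs/2 = 11.95 kHz, appears at 4.8 kHz.
13.4 kHz and 58.3 kHz both map to 10.5 kHz.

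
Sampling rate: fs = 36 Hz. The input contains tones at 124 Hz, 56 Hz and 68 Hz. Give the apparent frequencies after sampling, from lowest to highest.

fs/2 = 18 Hz.
124 Hz mod fs = 16 Hz.
16 Hz ≤ fs/2 = 18 Hz, appears at 16 Hz.
56 Hz mod fs = 20 Hz.
20 Hz > fs/2 = 18 Hz, folds to fs − 20 Hz = 16 Hz.
68 Hz mod fs = 32 Hz.
32 Hz > fs/2 = 18 Hz, folds to fs − 32 Hz = 4 Hz.
Distinct values: {4 Hz, 16 Hz}.

4 Hz, 16 Hz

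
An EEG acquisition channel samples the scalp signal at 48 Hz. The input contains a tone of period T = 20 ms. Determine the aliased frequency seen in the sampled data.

2 Hz

T = 20 ms → f = 1/T = 50 Hz.
50 Hz mod fs = 2 Hz.
2 Hz ≤ fs/2 = 24 Hz, appears at 2 Hz.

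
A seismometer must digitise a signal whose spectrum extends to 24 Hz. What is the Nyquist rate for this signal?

48 Hz

Nyquist rate = 2 × 24 Hz = 48 Hz.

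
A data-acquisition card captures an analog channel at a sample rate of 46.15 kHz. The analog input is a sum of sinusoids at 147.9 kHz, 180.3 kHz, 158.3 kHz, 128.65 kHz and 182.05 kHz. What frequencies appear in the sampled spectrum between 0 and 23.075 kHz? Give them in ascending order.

fs/2 = 23.075 kHz.
147.9 kHz mod fs = 9.45 kHz.
9.45 kHz ≤ fs/2 = 23.075 kHz, appears at 9.45 kHz.
180.3 kHz mod fs = 41.85 kHz.
41.85 kHz > fs/2 = 23.075 kHz, folds to fs − 41.85 kHz = 4.3 kHz.
158.3 kHz mod fs = 19.85 kHz.
19.85 kHz ≤ fs/2 = 23.075 kHz, appears at 19.85 kHz.
128.65 kHz mod fs = 36.35 kHz.
36.35 kHz > fs/2 = 23.075 kHz, folds to fs − 36.35 kHz = 9.8 kHz.
182.05 kHz mod fs = 43.6 kHz.
43.6 kHz > fs/2 = 23.075 kHz, folds to fs − 43.6 kHz = 2.55 kHz.
Distinct values: {2.55 kHz, 4.3 kHz, 9.45 kHz, 9.8 kHz, 19.85 kHz}.

2.55 kHz, 4.3 kHz, 9.45 kHz, 9.8 kHz, 19.85 kHz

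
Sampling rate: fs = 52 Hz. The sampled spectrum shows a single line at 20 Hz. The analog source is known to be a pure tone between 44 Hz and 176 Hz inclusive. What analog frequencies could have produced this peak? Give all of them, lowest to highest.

Frequencies that alias to 20 Hz are k·fs ± 20 Hz for integer k ≥ 0.
k=0: 20 Hz.
k=1: 32 Hz, 72 Hz.
k=2: 84 Hz, 124 Hz.
k=3: 136 Hz, 176 Hz.
k=4: 188 Hz, 228 Hz.
Within [44 Hz, 176 Hz]: 72 Hz, 84 Hz, 124 Hz, 136 Hz, 176 Hz.

72 Hz, 84 Hz, 124 Hz, 136 Hz, 176 Hz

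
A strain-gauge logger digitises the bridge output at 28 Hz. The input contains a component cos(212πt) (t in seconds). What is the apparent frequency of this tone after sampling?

6 Hz

ω = 212π rad/s → f = ω/(2π) = 106 Hz.
106 Hz mod fs = 22 Hz.
22 Hz > fs/2 = 14 Hz, folds to fs − 22 Hz = 6 Hz.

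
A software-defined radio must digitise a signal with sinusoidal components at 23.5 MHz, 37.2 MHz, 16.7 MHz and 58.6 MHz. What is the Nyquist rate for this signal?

117.2 MHz

Highest-frequency component: 58.6 MHz.
Nyquist rate = 2 × 58.6 MHz = 117.2 MHz.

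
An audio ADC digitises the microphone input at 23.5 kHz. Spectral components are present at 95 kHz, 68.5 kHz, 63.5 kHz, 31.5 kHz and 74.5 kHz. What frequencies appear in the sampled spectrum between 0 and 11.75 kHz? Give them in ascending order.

fs/2 = 11.75 kHz.
95 kHz mod fs = 1 kHz.
1 kHz ≤ fs/2 = 11.75 kHz, appears at 1 kHz.
68.5 kHz mod fs = 21.5 kHz.
21.5 kHz > fs/2 = 11.75 kHz, folds to fs − 21.5 kHz = 2 kHz.
63.5 kHz mod fs = 16.5 kHz.
16.5 kHz > fs/2 = 11.75 kHz, folds to fs − 16.5 kHz = 7 kHz.
31.5 kHz mod fs = 8 kHz.
8 kHz ≤ fs/2 = 11.75 kHz, appears at 8 kHz.
74.5 kHz mod fs = 4 kHz.
4 kHz ≤ fs/2 = 11.75 kHz, appears at 4 kHz.
Distinct values: {1 kHz, 2 kHz, 4 kHz, 7 kHz, 8 kHz}.

1 kHz, 2 kHz, 4 kHz, 7 kHz, 8 kHz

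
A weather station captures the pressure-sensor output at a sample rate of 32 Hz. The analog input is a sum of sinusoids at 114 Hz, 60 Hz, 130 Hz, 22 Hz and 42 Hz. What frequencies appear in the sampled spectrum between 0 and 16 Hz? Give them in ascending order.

2 Hz, 4 Hz, 10 Hz, 14 Hz

fs/2 = 16 Hz.
114 Hz mod fs = 18 Hz.
18 Hz > fs/2 = 16 Hz, folds to fs − 18 Hz = 14 Hz.
60 Hz mod fs = 28 Hz.
28 Hz > fs/2 = 16 Hz, folds to fs − 28 Hz = 4 Hz.
130 Hz mod fs = 2 Hz.
2 Hz ≤ fs/2 = 16 Hz, appears at 2 Hz.
22 Hz > fs/2 = 16 Hz, folds to fs − 22 Hz = 10 Hz.
42 Hz mod fs = 10 Hz.
10 Hz ≤ fs/2 = 16 Hz, appears at 10 Hz.
Distinct values: {2 Hz, 4 Hz, 10 Hz, 14 Hz}.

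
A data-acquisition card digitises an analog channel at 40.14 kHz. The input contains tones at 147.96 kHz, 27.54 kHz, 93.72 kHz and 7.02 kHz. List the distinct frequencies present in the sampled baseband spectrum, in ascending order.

fs/2 = 20.07 kHz.
147.96 kHz mod fs = 27.54 kHz.
27.54 kHz > fs/2 = 20.07 kHz, folds to fs − 27.54 kHz = 12.6 kHz.
27.54 kHz > fs/2 = 20.07 kHz, folds to fs − 27.54 kHz = 12.6 kHz.
93.72 kHz mod fs = 13.44 kHz.
13.44 kHz ≤ fs/2 = 20.07 kHz, appears at 13.44 kHz.
7.02 kHz ≤ fs/2 = 20.07 kHz, passes unchanged.
Distinct values: {7.02 kHz, 12.6 kHz, 13.44 kHz}.

7.02 kHz, 12.6 kHz, 13.44 kHz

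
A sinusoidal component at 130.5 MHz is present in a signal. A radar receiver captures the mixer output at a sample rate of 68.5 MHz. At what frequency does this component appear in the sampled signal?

130.5 MHz mod fs = 62 MHz.
62 MHz > fs/2 = 34.25 MHz, folds to fs − 62 MHz = 6.5 MHz.

6.5 MHz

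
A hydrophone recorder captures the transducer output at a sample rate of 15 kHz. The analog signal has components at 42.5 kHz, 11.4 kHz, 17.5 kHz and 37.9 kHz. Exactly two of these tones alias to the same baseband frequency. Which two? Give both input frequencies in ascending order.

fs/2 = 7.5 kHz.
42.5 kHz mod fs = 12.5 kHz.
12.5 kHz > fs/2 = 7.5 kHz, folds to fs − 12.5 kHz = 2.5 kHz.
11.4 kHz > fs/2 = 7.5 kHz, folds to fs − 11.4 kHz = 3.6 kHz.
17.5 kHz mod fs = 2.5 kHz.
2.5 kHz ≤ fs/2 = 7.5 kHz, appears at 2.5 kHz.
37.9 kHz mod fs = 7.9 kHz.
7.9 kHz > fs/2 = 7.5 kHz, folds to fs − 7.9 kHz = 7.1 kHz.
17.5 kHz and 42.5 kHz both map to 2.5 kHz.

17.5 kHz, 42.5 kHz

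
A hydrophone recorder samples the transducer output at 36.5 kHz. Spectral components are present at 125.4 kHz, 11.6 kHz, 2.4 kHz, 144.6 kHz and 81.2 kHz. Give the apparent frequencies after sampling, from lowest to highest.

1.4 kHz, 2.4 kHz, 8.2 kHz, 11.6 kHz, 15.9 kHz

fs/2 = 18.25 kHz.
125.4 kHz mod fs = 15.9 kHz.
15.9 kHz ≤ fs/2 = 18.25 kHz, appears at 15.9 kHz.
11.6 kHz ≤ fs/2 = 18.25 kHz, passes unchanged.
2.4 kHz ≤ fs/2 = 18.25 kHz, passes unchanged.
144.6 kHz mod fs = 35.1 kHz.
35.1 kHz > fs/2 = 18.25 kHz, folds to fs − 35.1 kHz = 1.4 kHz.
81.2 kHz mod fs = 8.2 kHz.
8.2 kHz ≤ fs/2 = 18.25 kHz, appears at 8.2 kHz.
Distinct values: {1.4 kHz, 2.4 kHz, 8.2 kHz, 11.6 kHz, 15.9 kHz}.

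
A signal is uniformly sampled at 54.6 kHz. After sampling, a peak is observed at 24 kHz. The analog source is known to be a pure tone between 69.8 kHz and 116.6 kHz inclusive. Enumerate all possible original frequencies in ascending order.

78.6 kHz, 85.2 kHz

Frequencies that alias to 24 kHz are k·fs ± 24 kHz for integer k ≥ 0.
k=0: 24 kHz.
k=1: 30.6 kHz, 78.6 kHz.
k=2: 85.2 kHz, 133.2 kHz.
k=3: 139.8 kHz, 187.8 kHz.
Within [69.8 kHz, 116.6 kHz]: 78.6 kHz, 85.2 kHz.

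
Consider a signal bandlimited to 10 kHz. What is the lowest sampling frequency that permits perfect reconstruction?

20 kHz

Nyquist rate = 2 × 10 kHz = 20 kHz.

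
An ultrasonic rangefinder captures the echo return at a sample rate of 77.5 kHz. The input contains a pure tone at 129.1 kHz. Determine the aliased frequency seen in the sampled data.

129.1 kHz mod fs = 51.6 kHz.
51.6 kHz > fs/2 = 38.75 kHz, folds to fs − 51.6 kHz = 25.9 kHz.

25.9 kHz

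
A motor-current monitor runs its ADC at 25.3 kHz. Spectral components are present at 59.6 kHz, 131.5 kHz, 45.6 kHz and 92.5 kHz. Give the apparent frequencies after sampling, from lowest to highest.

fs/2 = 12.65 kHz.
59.6 kHz mod fs = 9 kHz.
9 kHz ≤ fs/2 = 12.65 kHz, appears at 9 kHz.
131.5 kHz mod fs = 5 kHz.
5 kHz ≤ fs/2 = 12.65 kHz, appears at 5 kHz.
45.6 kHz mod fs = 20.3 kHz.
20.3 kHz > fs/2 = 12.65 kHz, folds to fs − 20.3 kHz = 5 kHz.
92.5 kHz mod fs = 16.6 kHz.
16.6 kHz > fs/2 = 12.65 kHz, folds to fs − 16.6 kHz = 8.7 kHz.
Distinct values: {5 kHz, 8.7 kHz, 9 kHz}.

5 kHz, 8.7 kHz, 9 kHz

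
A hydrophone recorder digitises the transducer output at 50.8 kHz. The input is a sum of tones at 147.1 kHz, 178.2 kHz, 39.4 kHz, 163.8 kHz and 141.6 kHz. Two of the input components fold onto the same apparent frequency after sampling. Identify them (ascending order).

39.4 kHz, 163.8 kHz

fs/2 = 25.4 kHz.
147.1 kHz mod fs = 45.5 kHz.
45.5 kHz > fs/2 = 25.4 kHz, folds to fs − 45.5 kHz = 5.3 kHz.
178.2 kHz mod fs = 25.8 kHz.
25.8 kHz > fs/2 = 25.4 kHz, folds to fs − 25.8 kHz = 25 kHz.
39.4 kHz > fs/2 = 25.4 kHz, folds to fs − 39.4 kHz = 11.4 kHz.
163.8 kHz mod fs = 11.4 kHz.
11.4 kHz ≤ fs/2 = 25.4 kHz, appears at 11.4 kHz.
141.6 kHz mod fs = 40 kHz.
40 kHz > fs/2 = 25.4 kHz, folds to fs − 40 kHz = 10.8 kHz.
39.4 kHz and 163.8 kHz both map to 11.4 kHz.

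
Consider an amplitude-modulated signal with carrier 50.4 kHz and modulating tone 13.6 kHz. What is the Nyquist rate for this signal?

AM sidebands sit at fc ± fm = 36.8 kHz and 64 kHz.
Highest-frequency component: 64 kHz.
Nyquist rate = 2 × 64 kHz = 128 kHz.

128 kHz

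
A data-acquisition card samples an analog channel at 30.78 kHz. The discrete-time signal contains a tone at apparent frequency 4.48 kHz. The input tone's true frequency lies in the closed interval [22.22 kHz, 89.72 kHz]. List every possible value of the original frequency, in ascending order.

26.3 kHz, 35.26 kHz, 57.08 kHz, 66.04 kHz, 87.86 kHz

Frequencies that alias to 4.48 kHz are k·fs ± 4.48 kHz for integer k ≥ 0.
k=0: 4.48 kHz.
k=1: 26.3 kHz, 35.26 kHz.
k=2: 57.08 kHz, 66.04 kHz.
k=3: 87.86 kHz, 96.82 kHz.
k=4: 118.64 kHz, 127.6 kHz.
Within [22.22 kHz, 89.72 kHz]: 26.3 kHz, 35.26 kHz, 57.08 kHz, 66.04 kHz, 87.86 kHz.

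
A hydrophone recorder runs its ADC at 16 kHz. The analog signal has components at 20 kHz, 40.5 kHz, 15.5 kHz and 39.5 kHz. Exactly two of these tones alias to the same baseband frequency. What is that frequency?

fs/2 = 8 kHz.
20 kHz mod fs = 4 kHz.
4 kHz ≤ fs/2 = 8 kHz, appears at 4 kHz.
40.5 kHz mod fs = 8.5 kHz.
8.5 kHz > fs/2 = 8 kHz, folds to fs − 8.5 kHz = 7.5 kHz.
15.5 kHz > fs/2 = 8 kHz, folds to fs − 15.5 kHz = 0.5 kHz.
39.5 kHz mod fs = 7.5 kHz.
7.5 kHz ≤ fs/2 = 8 kHz, appears at 7.5 kHz.
39.5 kHz and 40.5 kHz both map to 7.5 kHz.

7.5 kHz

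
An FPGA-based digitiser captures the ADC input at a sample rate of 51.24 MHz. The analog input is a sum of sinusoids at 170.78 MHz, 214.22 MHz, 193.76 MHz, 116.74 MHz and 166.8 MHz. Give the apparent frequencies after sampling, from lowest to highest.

9.26 MHz, 11.2 MHz, 13.08 MHz, 14.26 MHz, 17.06 MHz

fs/2 = 25.62 MHz.
170.78 MHz mod fs = 17.06 MHz.
17.06 MHz ≤ fs/2 = 25.62 MHz, appears at 17.06 MHz.
214.22 MHz mod fs = 9.26 MHz.
9.26 MHz ≤ fs/2 = 25.62 MHz, appears at 9.26 MHz.
193.76 MHz mod fs = 40.04 MHz.
40.04 MHz > fs/2 = 25.62 MHz, folds to fs − 40.04 MHz = 11.2 MHz.
116.74 MHz mod fs = 14.26 MHz.
14.26 MHz ≤ fs/2 = 25.62 MHz, appears at 14.26 MHz.
166.8 MHz mod fs = 13.08 MHz.
13.08 MHz ≤ fs/2 = 25.62 MHz, appears at 13.08 MHz.
Distinct values: {9.26 MHz, 11.2 MHz, 13.08 MHz, 14.26 MHz, 17.06 MHz}.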